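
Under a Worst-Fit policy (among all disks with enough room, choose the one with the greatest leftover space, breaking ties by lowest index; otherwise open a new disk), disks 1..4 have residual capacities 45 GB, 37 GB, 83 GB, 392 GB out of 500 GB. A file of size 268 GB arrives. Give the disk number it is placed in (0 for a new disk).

Disks with room: disk 4 (392 GB).
Most room is disk 4 with 392 GB free.

4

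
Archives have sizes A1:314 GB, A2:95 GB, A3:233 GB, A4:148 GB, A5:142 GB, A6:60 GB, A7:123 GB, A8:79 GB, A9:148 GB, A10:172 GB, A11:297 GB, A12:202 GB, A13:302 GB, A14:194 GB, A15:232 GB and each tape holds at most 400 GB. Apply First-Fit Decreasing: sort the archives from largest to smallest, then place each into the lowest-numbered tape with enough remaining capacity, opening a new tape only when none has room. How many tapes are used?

8 tapes

Sorted descending: 314, 302, 297, 233, 232, 202, 194, 172, 148, 148, 142, 123, 95, 79, 60.
Put 314 GB in tape 1; 86 GB remain.
Put 302 GB in tape 2; 98 GB remain.
Put 297 GB in tape 3; 103 GB remain.
Put 233 GB in tape 4; 167 GB remain.
Put 232 GB in tape 5; 168 GB remain.
Put 202 GB in tape 6; 198 GB remain.
Put 194 GB in tape 6; 4 GB remain.
Put 172 GB in tape 7; 228 GB remain.
Put 148 GB in tape 4; 19 GB remain.
Put 148 GB in tape 5; 20 GB remain.
Put 142 GB in tape 7; 86 GB remain.
Put 123 GB in tape 8; 277 GB remain.
Put 95 GB in tape 2; 3 GB remain.
Put 79 GB in tape 1; 7 GB remain.
Put 60 GB in tape 3; 43 GB remain.
Final tapes: [314,79] [302,95] [297,60] [233,148] [232,148] [202,194] [172,142] [123].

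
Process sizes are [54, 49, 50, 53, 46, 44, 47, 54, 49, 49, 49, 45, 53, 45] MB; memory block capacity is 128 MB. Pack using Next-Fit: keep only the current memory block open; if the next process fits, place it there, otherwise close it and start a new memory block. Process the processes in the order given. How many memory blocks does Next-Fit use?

7 memory blocks

memory block 1: place 54 MB, 74 MB left
memory block 1: place 49 MB, 25 MB left
memory block 2: place 50 MB, 78 MB left
memory block 2: place 53 MB, 25 MB left
memory block 3: place 46 MB, 82 MB left
memory block 3: place 44 MB, 38 MB left
memory block 4: place 47 MB, 81 MB left
memory block 4: place 54 MB, 27 MB left
memory block 5: place 49 MB, 79 MB left
memory block 5: place 49 MB, 30 MB left
memory block 6: place 49 MB, 79 MB left
memory block 6: place 45 MB, 34 MB left
memory block 7: place 53 MB, 75 MB left
memory block 7: place 45 MB, 30 MB left
Final memory blocks: [54,49] [50,53] [46,44] [47,54] [49,49] [49,45] [53,45].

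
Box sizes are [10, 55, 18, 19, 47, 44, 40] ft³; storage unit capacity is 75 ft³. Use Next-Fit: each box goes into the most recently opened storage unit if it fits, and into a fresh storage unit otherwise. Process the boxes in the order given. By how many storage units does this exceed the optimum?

1

Next-Fit: [10,55] [18,19] [47] [44] [40] → 5 storage units.
Total size 233 ft³; any packing needs at least ⌈233/75⌉ = 4 storage units.
An optimal packing achieves that bound: [55,19] [47,18,10] [44] [40] → 4 storage units.
Excess: 5 − 4 = 1.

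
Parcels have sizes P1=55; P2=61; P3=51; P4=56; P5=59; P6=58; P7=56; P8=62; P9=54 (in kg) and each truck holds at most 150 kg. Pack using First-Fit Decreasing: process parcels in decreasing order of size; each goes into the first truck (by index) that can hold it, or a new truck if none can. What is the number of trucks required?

Sorted descending: 62, 61, 59, 58, 56, 56, 55, 54, 51.
truck 1: place 62 kg, 88 kg left
truck 1: place 61 kg, 27 kg left
truck 2: place 59 kg, 91 kg left
truck 2: place 58 kg, 33 kg left
truck 3: place 56 kg, 94 kg left
truck 3: place 56 kg, 38 kg left
truck 4: place 55 kg, 95 kg left
truck 4: place 54 kg, 41 kg left
truck 5: place 51 kg, 99 kg left

5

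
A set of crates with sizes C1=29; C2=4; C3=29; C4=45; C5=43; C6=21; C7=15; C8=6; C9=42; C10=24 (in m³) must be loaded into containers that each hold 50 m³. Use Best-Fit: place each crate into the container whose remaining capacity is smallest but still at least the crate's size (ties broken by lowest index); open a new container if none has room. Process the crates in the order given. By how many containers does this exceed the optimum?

Best-Fit: [29,4,15] [29,21] [45] [43,6] [42] [24] → 6 containers.
Total size 258 m³; any packing needs at least ⌈258/50⌉ = 6 containers.
So 6 is already optimal.

0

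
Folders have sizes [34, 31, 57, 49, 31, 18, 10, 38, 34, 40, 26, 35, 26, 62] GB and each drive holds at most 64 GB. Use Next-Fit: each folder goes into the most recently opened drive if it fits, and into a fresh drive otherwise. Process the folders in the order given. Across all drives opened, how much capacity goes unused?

Put 34 GB in drive 1; 30 GB remain.
Put 31 GB in drive 2; 33 GB remain.
Put 57 GB in drive 3; 7 GB remain.
Put 49 GB in drive 4; 15 GB remain.
Put 31 GB in drive 5; 33 GB remain.
Put 18 GB in drive 5; 15 GB remain.
Put 10 GB in drive 5; 5 GB remain.
Put 38 GB in drive 6; 26 GB remain.
Put 34 GB in drive 7; 30 GB remain.
Put 40 GB in drive 8; 24 GB remain.
Put 26 GB in drive 9; 38 GB remain.
Put 35 GB in drive 9; 3 GB remain.
Put 26 GB in drive 10; 38 GB remain.
Put 62 GB in drive 11; 2 GB remain.
11 drives × 64 GB = 704 GB; used 491 GB; unused 213 GB.

213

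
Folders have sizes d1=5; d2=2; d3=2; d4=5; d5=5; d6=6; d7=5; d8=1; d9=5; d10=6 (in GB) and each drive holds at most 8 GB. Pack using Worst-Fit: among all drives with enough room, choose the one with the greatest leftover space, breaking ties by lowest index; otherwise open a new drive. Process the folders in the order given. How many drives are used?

7 drives

drive 1: place d1 (5 GB), 3 GB left
drive 1: place d2 (2 GB), 1 GB left
drive 2: place d3 (2 GB), 6 GB left
drive 2: place d4 (5 GB), 1 GB left
drive 3: place d5 (5 GB), 3 GB left
drive 4: place d6 (6 GB), 2 GB left
drive 5: place d7 (5 GB), 3 GB left
drive 3: place d8 (1 GB), 2 GB left
drive 6: place d9 (5 GB), 3 GB left
drive 7: place d10 (6 GB), 2 GB left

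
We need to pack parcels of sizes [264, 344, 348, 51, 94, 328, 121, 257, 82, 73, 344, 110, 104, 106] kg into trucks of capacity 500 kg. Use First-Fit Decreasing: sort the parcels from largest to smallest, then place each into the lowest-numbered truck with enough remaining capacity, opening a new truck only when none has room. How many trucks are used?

Sorted descending: 348, 344, 344, 328, 264, 257, 121, 110, 106, 104, 94, 82, 73, 51.
348 kg → truck 1 (remaining 152 kg)
344 kg → truck 2 (remaining 156 kg)
344 kg → truck 3 (remaining 156 kg)
328 kg → truck 4 (remaining 172 kg)
264 kg → truck 5 (remaining 236 kg)
257 kg → truck 6 (remaining 243 kg)
121 kg → truck 1 (remaining 31 kg)
110 kg → truck 2 (remaining 46 kg)
106 kg → truck 3 (remaining 50 kg)
104 kg → truck 4 (remaining 68 kg)
94 kg → truck 5 (remaining 142 kg)
82 kg → truck 5 (remaining 60 kg)
73 kg → truck 6 (remaining 170 kg)
51 kg → truck 4 (remaining 17 kg)

6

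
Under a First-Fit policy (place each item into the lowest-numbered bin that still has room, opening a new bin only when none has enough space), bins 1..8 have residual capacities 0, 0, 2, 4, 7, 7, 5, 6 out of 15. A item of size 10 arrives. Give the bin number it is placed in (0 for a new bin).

0

No bin has ≥ 10 free, so a new bin is opened.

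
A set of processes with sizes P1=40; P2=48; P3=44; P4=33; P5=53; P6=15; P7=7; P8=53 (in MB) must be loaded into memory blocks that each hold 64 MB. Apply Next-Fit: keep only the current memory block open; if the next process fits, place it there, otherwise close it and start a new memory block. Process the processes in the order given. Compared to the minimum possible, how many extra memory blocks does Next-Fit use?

Next-Fit: [40] [48] [44] [33] [53] [15,7] [53] → 7 memory blocks.
6 processes exceed 32 MB (half the capacity), and no two of those can share a memory block, so at least 6 memory blocks are needed.
An optimal packing achieves that bound: [53,7] [53] [48,15] [44] [40] [33] → 6 memory blocks.
Excess: 7 − 6 = 1.

1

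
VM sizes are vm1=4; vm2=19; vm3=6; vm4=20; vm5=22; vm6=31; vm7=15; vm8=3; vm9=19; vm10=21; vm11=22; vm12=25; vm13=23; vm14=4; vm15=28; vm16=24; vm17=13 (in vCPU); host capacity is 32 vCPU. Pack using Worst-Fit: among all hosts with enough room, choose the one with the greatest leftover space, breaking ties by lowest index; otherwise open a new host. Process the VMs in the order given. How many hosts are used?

host 1: place vm1 (4 vCPU), 28 vCPU left
host 1: place vm2 (19 vCPU), 9 vCPU left
host 1: place vm3 (6 vCPU), 3 vCPU left
host 2: place vm4 (20 vCPU), 12 vCPU left
host 3: place vm5 (22 vCPU), 10 vCPU left
host 4: place vm6 (31 vCPU), 1 vCPU left
host 5: place vm7 (15 vCPU), 17 vCPU left
host 5: place vm8 (3 vCPU), 14 vCPU left
host 6: place vm9 (19 vCPU), 13 vCPU left
host 7: place vm10 (21 vCPU), 11 vCPU left
host 8: place vm11 (22 vCPU), 10 vCPU left
host 9: place vm12 (25 vCPU), 7 vCPU left
host 10: place vm13 (23 vCPU), 9 vCPU left
host 5: place vm14 (4 vCPU), 10 vCPU left
host 11: place vm15 (28 vCPU), 4 vCPU left
host 12: place vm16 (24 vCPU), 8 vCPU left
host 6: place vm17 (13 vCPU), 0 vCPU left

12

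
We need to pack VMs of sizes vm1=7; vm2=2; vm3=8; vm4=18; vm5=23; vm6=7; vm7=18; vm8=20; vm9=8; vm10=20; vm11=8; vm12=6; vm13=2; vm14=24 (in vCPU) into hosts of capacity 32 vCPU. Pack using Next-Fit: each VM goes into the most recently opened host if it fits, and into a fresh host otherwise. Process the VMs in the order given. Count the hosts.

7

host 1: place vm1 (7 vCPU), 25 vCPU left
host 1: place vm2 (2 vCPU), 23 vCPU left
host 1: place vm3 (8 vCPU), 15 vCPU left
host 2: place vm4 (18 vCPU), 14 vCPU left
host 3: place vm5 (23 vCPU), 9 vCPU left
host 3: place vm6 (7 vCPU), 2 vCPU left
host 4: place vm7 (18 vCPU), 14 vCPU left
host 5: place vm8 (20 vCPU), 12 vCPU left
host 5: place vm9 (8 vCPU), 4 vCPU left
host 6: place vm10 (20 vCPU), 12 vCPU left
host 6: place vm11 (8 vCPU), 4 vCPU left
host 7: place vm12 (6 vCPU), 26 vCPU left
host 7: place vm13 (2 vCPU), 24 vCPU left
host 7: place vm14 (24 vCPU), 0 vCPU left
Final hosts: [7,2,8] [18] [23,7] [18] [20,8] [20,8] [6,2,24].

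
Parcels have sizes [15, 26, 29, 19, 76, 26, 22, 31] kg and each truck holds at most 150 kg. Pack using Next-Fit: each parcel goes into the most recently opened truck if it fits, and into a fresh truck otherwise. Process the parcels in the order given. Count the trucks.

truck 1: place 15 kg, 135 kg left
truck 1: place 26 kg, 109 kg left
truck 1: place 29 kg, 80 kg left
truck 1: place 19 kg, 61 kg left
truck 2: place 76 kg, 74 kg left
truck 2: place 26 kg, 48 kg left
truck 2: place 22 kg, 26 kg left
truck 3: place 31 kg, 119 kg left
Final trucks: [15,26,29,19] [76,26,22] [31].

3 trucks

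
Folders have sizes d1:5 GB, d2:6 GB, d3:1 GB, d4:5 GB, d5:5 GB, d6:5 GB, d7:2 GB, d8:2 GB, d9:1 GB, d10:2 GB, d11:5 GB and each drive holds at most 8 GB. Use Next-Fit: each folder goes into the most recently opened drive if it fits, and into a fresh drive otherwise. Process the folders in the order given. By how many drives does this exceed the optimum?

1

Next-Fit: [5] [6,1] [5] [5] [5,2] [2,1,2] [5] → 7 drives.
6 folders exceed 4 GB (half the capacity), and no two of those can share a drive, so at least 6 drives are needed.
An optimal packing achieves that bound: [6,2] [5,2,1] [5,2,1] [5] [5] [5] → 6 drives.
Excess: 7 − 6 = 1.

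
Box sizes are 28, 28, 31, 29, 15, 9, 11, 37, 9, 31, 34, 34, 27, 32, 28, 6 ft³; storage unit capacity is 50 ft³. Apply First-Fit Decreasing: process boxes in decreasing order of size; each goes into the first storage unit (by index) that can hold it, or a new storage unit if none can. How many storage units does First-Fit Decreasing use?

11 storage units

Sorted descending: 37, 34, 34, 32, 31, 31, 29, 28, 28, 28, 27, 15, 11, 9, 9, 6.
Put 37 ft³ in storage unit 1; 13 ft³ remain.
Put 34 ft³ in storage unit 2; 16 ft³ remain.
Put 34 ft³ in storage unit 3; 16 ft³ remain.
Put 32 ft³ in storage unit 4; 18 ft³ remain.
Put 31 ft³ in storage unit 5; 19 ft³ remain.
Put 31 ft³ in storage unit 6; 19 ft³ remain.
Put 29 ft³ in storage unit 7; 21 ft³ remain.
Put 28 ft³ in storage unit 8; 22 ft³ remain.
Put 28 ft³ in storage unit 9; 22 ft³ remain.
Put 28 ft³ in storage unit 10; 22 ft³ remain.
Put 27 ft³ in storage unit 11; 23 ft³ remain.
Put 15 ft³ in storage unit 2; 1 ft³ remain.
Put 11 ft³ in storage unit 1; 2 ft³ remain.
Put 9 ft³ in storage unit 3; 7 ft³ remain.
Put 9 ft³ in storage unit 4; 9 ft³ remain.
Put 6 ft³ in storage unit 3; 1 ft³ remain.
Final storage units: [37,11] [34,15] [34,9,6] [32,9] [31] [31] [29] [28] [28] [28] [27].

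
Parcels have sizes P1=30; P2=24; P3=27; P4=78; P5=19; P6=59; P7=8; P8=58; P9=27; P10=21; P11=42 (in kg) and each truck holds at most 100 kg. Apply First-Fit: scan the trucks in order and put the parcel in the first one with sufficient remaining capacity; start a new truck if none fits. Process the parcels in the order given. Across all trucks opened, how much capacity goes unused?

107

P1 (30 kg) → truck 1 (remaining 70 kg)
P2 (24 kg) → truck 1 (remaining 46 kg)
P3 (27 kg) → truck 1 (remaining 19 kg)
P4 (78 kg) → truck 2 (remaining 22 kg)
P5 (19 kg) → truck 1 (remaining 0 kg)
P6 (59 kg) → truck 3 (remaining 41 kg)
P7 (8 kg) → truck 2 (remaining 14 kg)
P8 (58 kg) → truck 4 (remaining 42 kg)
P9 (27 kg) → truck 3 (remaining 14 kg)
P10 (21 kg) → truck 4 (remaining 21 kg)
P11 (42 kg) → truck 5 (remaining 58 kg)
5 trucks × 100 kg = 500 kg; used 393 kg; unused 107 kg.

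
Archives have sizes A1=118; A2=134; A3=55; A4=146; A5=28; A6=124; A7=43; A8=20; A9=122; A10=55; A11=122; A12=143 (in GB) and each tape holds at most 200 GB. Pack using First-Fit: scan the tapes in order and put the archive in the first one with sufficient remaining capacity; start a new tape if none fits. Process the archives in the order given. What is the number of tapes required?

Put A1 (118 GB) in tape 1; 82 GB remain.
Put A2 (134 GB) in tape 2; 66 GB remain.
Put A3 (55 GB) in tape 1; 27 GB remain.
Put A4 (146 GB) in tape 3; 54 GB remain.
Put A5 (28 GB) in tape 2; 38 GB remain.
Put A6 (124 GB) in tape 4; 76 GB remain.
Put A7 (43 GB) in tape 3; 11 GB remain.
Put A8 (20 GB) in tape 1; 7 GB remain.
Put A9 (122 GB) in tape 5; 78 GB remain.
Put A10 (55 GB) in tape 4; 21 GB remain.
Put A11 (122 GB) in tape 6; 78 GB remain.
Put A12 (143 GB) in tape 7; 57 GB remain.

7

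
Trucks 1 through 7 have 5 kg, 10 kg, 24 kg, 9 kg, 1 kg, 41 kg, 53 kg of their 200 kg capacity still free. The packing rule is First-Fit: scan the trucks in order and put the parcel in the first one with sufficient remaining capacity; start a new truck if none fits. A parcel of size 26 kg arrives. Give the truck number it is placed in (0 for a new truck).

6

Trucks with room: truck 6 (41 kg), truck 7 (53 kg).
The first with room is truck 6.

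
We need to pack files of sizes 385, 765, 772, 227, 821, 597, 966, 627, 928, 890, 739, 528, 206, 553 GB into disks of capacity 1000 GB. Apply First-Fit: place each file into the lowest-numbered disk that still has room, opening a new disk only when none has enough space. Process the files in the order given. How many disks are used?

12

disk 1: place 385 GB, 615 GB left
disk 2: place 765 GB, 235 GB left
disk 3: place 772 GB, 228 GB left
disk 1: place 227 GB, 388 GB left
disk 4: place 821 GB, 179 GB left
disk 5: place 597 GB, 403 GB left
disk 6: place 966 GB, 34 GB left
disk 7: place 627 GB, 373 GB left
disk 8: place 928 GB, 72 GB left
disk 9: place 890 GB, 110 GB left
disk 10: place 739 GB, 261 GB left
disk 11: place 528 GB, 472 GB left
disk 1: place 206 GB, 182 GB left
disk 12: place 553 GB, 447 GB left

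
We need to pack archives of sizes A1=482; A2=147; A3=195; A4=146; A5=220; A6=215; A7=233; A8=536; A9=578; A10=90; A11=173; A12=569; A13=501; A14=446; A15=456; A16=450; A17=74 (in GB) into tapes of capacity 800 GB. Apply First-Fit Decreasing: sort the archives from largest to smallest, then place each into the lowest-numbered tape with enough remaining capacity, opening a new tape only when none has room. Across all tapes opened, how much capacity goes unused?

889

Sorted descending: 578, 569, 536, 501, 482, 456, 450, 446, 233, 220, 215, 195, 173, 147, 146, 90, 74.
578 GB → tape 1 (remaining 222 GB)
569 GB → tape 2 (remaining 231 GB)
536 GB → tape 3 (remaining 264 GB)
501 GB → tape 4 (remaining 299 GB)
482 GB → tape 5 (remaining 318 GB)
456 GB → tape 6 (remaining 344 GB)
450 GB → tape 7 (remaining 350 GB)
446 GB → tape 8 (remaining 354 GB)
233 GB → tape 3 (remaining 31 GB)
220 GB → tape 1 (remaining 2 GB)
215 GB → tape 2 (remaining 16 GB)
195 GB → tape 4 (remaining 104 GB)
173 GB → tape 5 (remaining 145 GB)
147 GB → tape 6 (remaining 197 GB)
146 GB → tape 6 (remaining 51 GB)
90 GB → tape 4 (remaining 14 GB)
74 GB → tape 5 (remaining 71 GB)
8 tapes × 800 GB = 6400 GB; used 5511 GB; unused 889 GB.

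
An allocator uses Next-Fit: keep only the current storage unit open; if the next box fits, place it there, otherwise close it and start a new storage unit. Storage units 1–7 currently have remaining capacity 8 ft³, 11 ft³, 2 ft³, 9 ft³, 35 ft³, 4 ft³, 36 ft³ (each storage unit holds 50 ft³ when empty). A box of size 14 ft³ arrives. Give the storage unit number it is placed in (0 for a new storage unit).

Next-Fit only looks at storage unit 7, which has 36 ft³ free.
14 ft³ fits there.

7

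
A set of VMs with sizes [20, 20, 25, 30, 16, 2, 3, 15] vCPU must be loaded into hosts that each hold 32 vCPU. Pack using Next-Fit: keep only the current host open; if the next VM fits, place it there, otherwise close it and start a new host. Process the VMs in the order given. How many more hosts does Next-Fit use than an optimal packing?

1

Next-Fit: [20] [20] [25] [30] [16,2,3] [15] → 6 hosts.
Total size 131 vCPU; any packing needs at least ⌈131/32⌉ = 5 hosts.
An optimal packing achieves that bound: [30,2] [25,3] [20] [20] [16,15] → 5 hosts.
Excess: 6 − 5 = 1.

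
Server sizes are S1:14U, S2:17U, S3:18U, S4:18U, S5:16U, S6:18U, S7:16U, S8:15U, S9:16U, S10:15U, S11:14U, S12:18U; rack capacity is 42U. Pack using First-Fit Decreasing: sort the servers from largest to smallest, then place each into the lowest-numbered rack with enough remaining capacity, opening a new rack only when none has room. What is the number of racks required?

6 racks

Sorted descending: 18, 18, 18, 18, 17, 16, 16, 16, 15, 15, 14, 14.
Put 18U in rack 1; 24U remain.
Put 18U in rack 1; 6U remain.
Put 18U in rack 2; 24U remain.
Put 18U in rack 2; 6U remain.
Put 17U in rack 3; 25U remain.
Put 16U in rack 3; 9U remain.
Put 16U in rack 4; 26U remain.
Put 16U in rack 4; 10U remain.
Put 15U in rack 5; 27U remain.
Put 15U in rack 5; 12U remain.
Put 14U in rack 6; 28U remain.
Put 14U in rack 6; 14U remain.
Final racks: [18,18] [18,18] [17,16] [16,16] [15,15] [14,14].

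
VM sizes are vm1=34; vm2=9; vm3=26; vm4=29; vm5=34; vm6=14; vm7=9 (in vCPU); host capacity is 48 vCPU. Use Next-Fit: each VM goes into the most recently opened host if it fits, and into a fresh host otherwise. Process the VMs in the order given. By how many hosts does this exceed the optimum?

1

Next-Fit: [34,9] [26] [29] [34,14] [9] → 5 hosts.
Total size 155 vCPU; any packing needs at least ⌈155/48⌉ = 4 hosts.
An optimal packing achieves that bound: [34,14] [34,9] [29,9] [26] → 4 hosts.
Excess: 5 − 4 = 1.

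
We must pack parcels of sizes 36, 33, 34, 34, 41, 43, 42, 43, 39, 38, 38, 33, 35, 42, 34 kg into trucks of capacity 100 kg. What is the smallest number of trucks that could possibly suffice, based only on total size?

Total size = 36 + 33 + 34 + 34 + 41 + 43 + 42 + 43 + 39 + 38 + 38 + 33 + 35 + 42 + 34 = 565 kg.
⌈565 / 100⌉ = 6.

6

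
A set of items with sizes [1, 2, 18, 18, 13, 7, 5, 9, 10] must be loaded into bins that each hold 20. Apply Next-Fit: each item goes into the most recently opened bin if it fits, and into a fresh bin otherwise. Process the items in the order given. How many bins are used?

bin 1: place 1, 19 left
bin 1: place 2, 17 left
bin 2: place 18, 2 left
bin 3: place 18, 2 left
bin 4: place 13, 7 left
bin 4: place 7, 0 left
bin 5: place 5, 15 left
bin 5: place 9, 6 left
bin 6: place 10, 10 left

6 bins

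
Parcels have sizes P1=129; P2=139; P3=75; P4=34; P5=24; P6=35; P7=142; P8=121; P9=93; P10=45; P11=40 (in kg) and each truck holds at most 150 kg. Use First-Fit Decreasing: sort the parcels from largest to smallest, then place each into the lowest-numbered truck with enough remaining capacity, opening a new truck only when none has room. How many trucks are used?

7

Sorted descending: 142, 139, 129, 121, 93, 75, 45, 40, 35, 34, 24.
Put 142 kg in truck 1; 8 kg remain.
Put 139 kg in truck 2; 11 kg remain.
Put 129 kg in truck 3; 21 kg remain.
Put 121 kg in truck 4; 29 kg remain.
Put 93 kg in truck 5; 57 kg remain.
Put 75 kg in truck 6; 75 kg remain.
Put 45 kg in truck 5; 12 kg remain.
Put 40 kg in truck 6; 35 kg remain.
Put 35 kg in truck 6; 0 kg remain.
Put 34 kg in truck 7; 116 kg remain.
Put 24 kg in truck 4; 5 kg remain.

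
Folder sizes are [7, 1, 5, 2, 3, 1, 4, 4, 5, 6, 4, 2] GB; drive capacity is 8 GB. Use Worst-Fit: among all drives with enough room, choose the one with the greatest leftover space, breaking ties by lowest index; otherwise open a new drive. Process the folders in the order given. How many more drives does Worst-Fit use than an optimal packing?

0

Worst-Fit: [7,1] [5,2] [3,1,4] [4,4] [5,2] [6] → 6 drives.
Total size 44 GB; any packing needs at least ⌈44/8⌉ = 6 drives.
So 6 is already optimal.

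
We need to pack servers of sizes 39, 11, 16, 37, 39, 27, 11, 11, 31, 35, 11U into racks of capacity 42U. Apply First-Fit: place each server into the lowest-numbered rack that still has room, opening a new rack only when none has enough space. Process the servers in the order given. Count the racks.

39U → rack 1 (remaining 3U)
11U → rack 2 (remaining 31U)
16U → rack 2 (remaining 15U)
37U → rack 3 (remaining 5U)
39U → rack 4 (remaining 3U)
27U → rack 5 (remaining 15U)
11U → rack 2 (remaining 4U)
11U → rack 5 (remaining 4U)
31U → rack 6 (remaining 11U)
35U → rack 7 (remaining 7U)
11U → rack 6 (remaining 0U)
Final racks: [39] [11,16,11] [37] [39] [27,11] [31,11] [35].

7 racks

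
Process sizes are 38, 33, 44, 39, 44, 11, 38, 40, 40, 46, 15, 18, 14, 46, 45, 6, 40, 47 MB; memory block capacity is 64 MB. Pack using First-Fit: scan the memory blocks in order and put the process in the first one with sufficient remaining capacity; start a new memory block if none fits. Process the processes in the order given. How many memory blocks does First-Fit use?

13 memory blocks

Put 38 MB in memory block 1; 26 MB remain.
Put 33 MB in memory block 2; 31 MB remain.
Put 44 MB in memory block 3; 20 MB remain.
Put 39 MB in memory block 4; 25 MB remain.
Put 44 MB in memory block 5; 20 MB remain.
Put 11 MB in memory block 1; 15 MB remain.
Put 38 MB in memory block 6; 26 MB remain.
Put 40 MB in memory block 7; 24 MB remain.
Put 40 MB in memory block 8; 24 MB remain.
Put 46 MB in memory block 9; 18 MB remain.
Put 15 MB in memory block 1; 0 MB remain.
Put 18 MB in memory block 2; 13 MB remain.
Put 14 MB in memory block 3; 6 MB remain.
Put 46 MB in memory block 10; 18 MB remain.
Put 45 MB in memory block 11; 19 MB remain.
Put 6 MB in memory block 2; 7 MB remain.
Put 40 MB in memory block 12; 24 MB remain.
Put 47 MB in memory block 13; 17 MB remain.
Final memory blocks: [38,11,15] [33,18,6] [44,14] [39] [44] [38] [40] [40] [46] [46] [45] [40] [47].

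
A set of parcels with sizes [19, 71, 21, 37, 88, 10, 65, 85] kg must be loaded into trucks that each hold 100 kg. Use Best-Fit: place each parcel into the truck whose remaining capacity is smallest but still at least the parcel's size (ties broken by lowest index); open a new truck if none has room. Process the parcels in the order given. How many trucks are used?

5

Put 19 kg in truck 1; 81 kg remain.
Put 71 kg in truck 1; 10 kg remain.
Put 21 kg in truck 2; 79 kg remain.
Put 37 kg in truck 2; 42 kg remain.
Put 88 kg in truck 3; 12 kg remain.
Put 10 kg in truck 1; 0 kg remain.
Put 65 kg in truck 4; 35 kg remain.
Put 85 kg in truck 5; 15 kg remain.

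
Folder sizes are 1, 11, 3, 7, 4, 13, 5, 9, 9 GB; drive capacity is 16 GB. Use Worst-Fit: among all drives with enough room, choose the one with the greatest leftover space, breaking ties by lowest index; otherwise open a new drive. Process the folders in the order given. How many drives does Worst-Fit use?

5 drives

1 GB → drive 1 (remaining 15 GB)
11 GB → drive 1 (remaining 4 GB)
3 GB → drive 1 (remaining 1 GB)
7 GB → drive 2 (remaining 9 GB)
4 GB → drive 2 (remaining 5 GB)
13 GB → drive 3 (remaining 3 GB)
5 GB → drive 2 (remaining 0 GB)
9 GB → drive 4 (remaining 7 GB)
9 GB → drive 5 (remaining 7 GB)
Final drives: [1,11,3] [7,4,5] [13] [9] [9].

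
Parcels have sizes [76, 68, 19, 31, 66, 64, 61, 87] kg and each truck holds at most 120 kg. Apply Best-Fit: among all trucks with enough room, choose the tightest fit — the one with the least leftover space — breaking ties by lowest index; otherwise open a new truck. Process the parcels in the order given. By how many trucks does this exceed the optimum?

Best-Fit: [76,19] [68,31] [66] [64] [61] [87] → 6 trucks.
6 parcels exceed 60 kg (half the capacity), and no two of those can share a truck, so at least 6 trucks are needed.
So 6 is already optimal.

0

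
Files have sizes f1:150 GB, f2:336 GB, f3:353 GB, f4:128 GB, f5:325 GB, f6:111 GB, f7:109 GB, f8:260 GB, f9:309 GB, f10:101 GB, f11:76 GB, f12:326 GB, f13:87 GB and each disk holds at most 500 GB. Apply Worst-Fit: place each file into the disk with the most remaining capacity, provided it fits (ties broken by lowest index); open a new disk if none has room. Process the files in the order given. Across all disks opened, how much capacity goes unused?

329

disk 1: place f1 (150 GB), 350 GB left
disk 1: place f2 (336 GB), 14 GB left
disk 2: place f3 (353 GB), 147 GB left
disk 2: place f4 (128 GB), 19 GB left
disk 3: place f5 (325 GB), 175 GB left
disk 3: place f6 (111 GB), 64 GB left
disk 4: place f7 (109 GB), 391 GB left
disk 4: place f8 (260 GB), 131 GB left
disk 5: place f9 (309 GB), 191 GB left
disk 5: place f10 (101 GB), 90 GB left
disk 4: place f11 (76 GB), 55 GB left
disk 6: place f12 (326 GB), 174 GB left
disk 6: place f13 (87 GB), 87 GB left
6 disks × 500 GB = 3000 GB; used 2671 GB; unused 329 GB.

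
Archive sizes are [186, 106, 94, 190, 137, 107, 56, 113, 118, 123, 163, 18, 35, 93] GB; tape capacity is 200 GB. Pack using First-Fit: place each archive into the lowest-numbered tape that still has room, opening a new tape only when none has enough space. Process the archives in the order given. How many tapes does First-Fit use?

Put 186 GB in tape 1; 14 GB remain.
Put 106 GB in tape 2; 94 GB remain.
Put 94 GB in tape 2; 0 GB remain.
Put 190 GB in tape 3; 10 GB remain.
Put 137 GB in tape 4; 63 GB remain.
Put 107 GB in tape 5; 93 GB remain.
Put 56 GB in tape 4; 7 GB remain.
Put 113 GB in tape 6; 87 GB remain.
Put 118 GB in tape 7; 82 GB remain.
Put 123 GB in tape 8; 77 GB remain.
Put 163 GB in tape 9; 37 GB remain.
Put 18 GB in tape 5; 75 GB remain.
Put 35 GB in tape 5; 40 GB remain.
Put 93 GB in tape 10; 107 GB remain.
Final tapes: [186] [106,94] [190] [137,56] [107,18,35] [113] [118] [123] [163] [93].

10 tapes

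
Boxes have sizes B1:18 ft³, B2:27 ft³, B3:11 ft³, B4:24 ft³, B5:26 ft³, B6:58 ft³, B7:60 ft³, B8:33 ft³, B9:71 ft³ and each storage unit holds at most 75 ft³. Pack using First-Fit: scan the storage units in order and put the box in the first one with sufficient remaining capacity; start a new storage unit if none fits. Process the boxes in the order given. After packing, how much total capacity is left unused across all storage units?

Put B1 (18 ft³) in storage unit 1; 57 ft³ remain.
Put B2 (27 ft³) in storage unit 1; 30 ft³ remain.
Put B3 (11 ft³) in storage unit 1; 19 ft³ remain.
Put B4 (24 ft³) in storage unit 2; 51 ft³ remain.
Put B5 (26 ft³) in storage unit 2; 25 ft³ remain.
Put B6 (58 ft³) in storage unit 3; 17 ft³ remain.
Put B7 (60 ft³) in storage unit 4; 15 ft³ remain.
Put B8 (33 ft³) in storage unit 5; 42 ft³ remain.
Put B9 (71 ft³) in storage unit 6; 4 ft³ remain.
6 storage units × 75 ft³ = 450 ft³; used 328 ft³; unused 122 ft³.

122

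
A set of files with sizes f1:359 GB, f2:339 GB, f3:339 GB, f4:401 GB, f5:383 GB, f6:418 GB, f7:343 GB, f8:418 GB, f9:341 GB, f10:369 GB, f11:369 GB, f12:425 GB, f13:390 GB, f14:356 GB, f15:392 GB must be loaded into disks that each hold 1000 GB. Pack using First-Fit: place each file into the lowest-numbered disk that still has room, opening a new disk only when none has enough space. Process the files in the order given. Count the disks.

8

Put f1 (359 GB) in disk 1; 641 GB remain.
Put f2 (339 GB) in disk 1; 302 GB remain.
Put f3 (339 GB) in disk 2; 661 GB remain.
Put f4 (401 GB) in disk 2; 260 GB remain.
Put f5 (383 GB) in disk 3; 617 GB remain.
Put f6 (418 GB) in disk 3; 199 GB remain.
Put f7 (343 GB) in disk 4; 657 GB remain.
Put f8 (418 GB) in disk 4; 239 GB remain.
Put f9 (341 GB) in disk 5; 659 GB remain.
Put f10 (369 GB) in disk 5; 290 GB remain.
Put f11 (369 GB) in disk 6; 631 GB remain.
Put f12 (425 GB) in disk 6; 206 GB remain.
Put f13 (390 GB) in disk 7; 610 GB remain.
Put f14 (356 GB) in disk 7; 254 GB remain.
Put f15 (392 GB) in disk 8; 608 GB remain.
Final disks: [359,339] [339,401] [383,418] [343,418] [341,369] [369,425] [390,356] [392].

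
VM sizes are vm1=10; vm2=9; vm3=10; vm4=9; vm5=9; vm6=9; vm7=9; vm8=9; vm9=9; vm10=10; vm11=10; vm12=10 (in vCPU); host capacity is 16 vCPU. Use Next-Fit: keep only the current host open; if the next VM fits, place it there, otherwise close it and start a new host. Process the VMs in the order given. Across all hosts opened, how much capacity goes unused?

vm1 (10 vCPU) → host 1 (remaining 6 vCPU)
vm2 (9 vCPU) → host 2 (remaining 7 vCPU)
vm3 (10 vCPU) → host 3 (remaining 6 vCPU)
vm4 (9 vCPU) → host 4 (remaining 7 vCPU)
vm5 (9 vCPU) → host 5 (remaining 7 vCPU)
vm6 (9 vCPU) → host 6 (remaining 7 vCPU)
vm7 (9 vCPU) → host 7 (remaining 7 vCPU)
vm8 (9 vCPU) → host 8 (remaining 7 vCPU)
vm9 (9 vCPU) → host 9 (remaining 7 vCPU)
vm10 (10 vCPU) → host 10 (remaining 6 vCPU)
vm11 (10 vCPU) → host 11 (remaining 6 vCPU)
vm12 (10 vCPU) → host 12 (remaining 6 vCPU)
12 hosts × 16 vCPU = 192 vCPU; used 113 vCPU; unused 79 vCPU.

79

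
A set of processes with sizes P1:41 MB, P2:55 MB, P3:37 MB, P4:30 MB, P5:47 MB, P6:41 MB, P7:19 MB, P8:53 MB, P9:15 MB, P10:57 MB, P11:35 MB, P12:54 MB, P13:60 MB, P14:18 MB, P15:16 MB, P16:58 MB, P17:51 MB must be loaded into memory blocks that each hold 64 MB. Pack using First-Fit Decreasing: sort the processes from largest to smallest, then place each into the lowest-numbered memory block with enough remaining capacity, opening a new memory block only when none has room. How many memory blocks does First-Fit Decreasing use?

13

Sorted descending: 60, 58, 57, 55, 54, 53, 51, 47, 41, 41, 37, 35, 30, 19, 18, 16, 15.
Put 60 MB in memory block 1; 4 MB remain.
Put 58 MB in memory block 2; 6 MB remain.
Put 57 MB in memory block 3; 7 MB remain.
Put 55 MB in memory block 4; 9 MB remain.
Put 54 MB in memory block 5; 10 MB remain.
Put 53 MB in memory block 6; 11 MB remain.
Put 51 MB in memory block 7; 13 MB remain.
Put 47 MB in memory block 8; 17 MB remain.
Put 41 MB in memory block 9; 23 MB remain.
Put 41 MB in memory block 10; 23 MB remain.
Put 37 MB in memory block 11; 27 MB remain.
Put 35 MB in memory block 12; 29 MB remain.
Put 30 MB in memory block 13; 34 MB remain.
Put 19 MB in memory block 9; 4 MB remain.
Put 18 MB in memory block 10; 5 MB remain.
Put 16 MB in memory block 8; 1 MB remain.
Put 15 MB in memory block 11; 12 MB remain.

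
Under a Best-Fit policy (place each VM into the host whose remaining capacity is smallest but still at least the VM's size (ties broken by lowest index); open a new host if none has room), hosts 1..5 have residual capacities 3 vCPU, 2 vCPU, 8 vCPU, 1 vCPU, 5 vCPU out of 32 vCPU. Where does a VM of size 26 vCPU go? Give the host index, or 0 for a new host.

No host has ≥ 26 vCPU free, so a new host is opened.

0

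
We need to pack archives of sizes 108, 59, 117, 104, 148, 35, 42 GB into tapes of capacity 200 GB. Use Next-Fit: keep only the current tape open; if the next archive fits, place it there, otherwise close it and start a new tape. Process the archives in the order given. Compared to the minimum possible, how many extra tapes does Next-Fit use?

1

Next-Fit: [108,59] [117] [104] [148,35] [42] → 5 tapes.
Total size 613 GB; any packing needs at least ⌈613/200⌉ = 4 tapes.
An optimal packing achieves that bound: [148,42] [117,59] [108,35] [104] → 4 tapes.
Excess: 5 − 4 = 1.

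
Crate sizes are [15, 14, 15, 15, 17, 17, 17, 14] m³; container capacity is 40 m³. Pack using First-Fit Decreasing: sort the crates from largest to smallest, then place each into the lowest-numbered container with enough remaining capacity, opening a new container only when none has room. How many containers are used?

4

Sorted descending: 17, 17, 17, 15, 15, 15, 14, 14.
17 m³ → container 1 (remaining 23 m³)
17 m³ → container 1 (remaining 6 m³)
17 m³ → container 2 (remaining 23 m³)
15 m³ → container 2 (remaining 8 m³)
15 m³ → container 3 (remaining 25 m³)
15 m³ → container 3 (remaining 10 m³)
14 m³ → container 4 (remaining 26 m³)
14 m³ → container 4 (remaining 12 m³)
Final containers: [17,17] [17,15] [15,15] [14,14].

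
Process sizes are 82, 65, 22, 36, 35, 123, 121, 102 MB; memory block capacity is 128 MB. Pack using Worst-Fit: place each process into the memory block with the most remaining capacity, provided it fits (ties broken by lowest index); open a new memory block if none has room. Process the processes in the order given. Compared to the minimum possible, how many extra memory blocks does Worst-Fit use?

Worst-Fit: [82,36] [65,22,35] [123] [121] [102] → 5 memory blocks.
Total size 586 MB; any packing needs at least ⌈586/128⌉ = 5 memory blocks.
So 5 is already optimal.

0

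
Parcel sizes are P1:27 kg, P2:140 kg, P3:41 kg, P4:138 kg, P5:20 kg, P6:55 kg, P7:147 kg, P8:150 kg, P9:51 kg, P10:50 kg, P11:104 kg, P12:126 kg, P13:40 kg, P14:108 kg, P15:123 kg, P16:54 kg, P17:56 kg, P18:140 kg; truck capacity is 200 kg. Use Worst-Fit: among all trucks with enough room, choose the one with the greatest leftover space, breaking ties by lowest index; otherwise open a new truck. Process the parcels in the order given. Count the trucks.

truck 1: place P1 (27 kg), 173 kg left
truck 1: place P2 (140 kg), 33 kg left
truck 2: place P3 (41 kg), 159 kg left
truck 2: place P4 (138 kg), 21 kg left
truck 1: place P5 (20 kg), 13 kg left
truck 3: place P6 (55 kg), 145 kg left
truck 4: place P7 (147 kg), 53 kg left
truck 5: place P8 (150 kg), 50 kg left
truck 3: place P9 (51 kg), 94 kg left
truck 3: place P10 (50 kg), 44 kg left
truck 6: place P11 (104 kg), 96 kg left
truck 7: place P12 (126 kg), 74 kg left
truck 6: place P13 (40 kg), 56 kg left
truck 8: place P14 (108 kg), 92 kg left
truck 9: place P15 (123 kg), 77 kg left
truck 8: place P16 (54 kg), 38 kg left
truck 9: place P17 (56 kg), 21 kg left
truck 10: place P18 (140 kg), 60 kg left
Final trucks: [27,140,20] [41,138] [55,51,50] [147] [150] [104,40] [126] [108,54] [123,56] [140].

10 trucks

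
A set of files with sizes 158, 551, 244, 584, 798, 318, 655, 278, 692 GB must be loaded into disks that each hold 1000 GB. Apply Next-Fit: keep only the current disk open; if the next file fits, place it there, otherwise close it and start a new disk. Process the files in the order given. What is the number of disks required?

Put 158 GB in disk 1; 842 GB remain.
Put 551 GB in disk 1; 291 GB remain.
Put 244 GB in disk 1; 47 GB remain.
Put 584 GB in disk 2; 416 GB remain.
Put 798 GB in disk 3; 202 GB remain.
Put 318 GB in disk 4; 682 GB remain.
Put 655 GB in disk 4; 27 GB remain.
Put 278 GB in disk 5; 722 GB remain.
Put 692 GB in disk 5; 30 GB remain.

5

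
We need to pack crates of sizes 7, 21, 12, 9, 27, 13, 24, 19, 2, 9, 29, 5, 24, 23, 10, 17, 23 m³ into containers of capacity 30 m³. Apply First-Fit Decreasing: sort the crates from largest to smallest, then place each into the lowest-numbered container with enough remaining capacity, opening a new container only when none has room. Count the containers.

Sorted descending: 29, 27, 24, 24, 23, 23, 21, 19, 17, 13, 12, 10, 9, 9, 7, 5, 2.
Put 29 m³ in container 1; 1 m³ remain.
Put 27 m³ in container 2; 3 m³ remain.
Put 24 m³ in container 3; 6 m³ remain.
Put 24 m³ in container 4; 6 m³ remain.
Put 23 m³ in container 5; 7 m³ remain.
Put 23 m³ in container 6; 7 m³ remain.
Put 21 m³ in container 7; 9 m³ remain.
Put 19 m³ in container 8; 11 m³ remain.
Put 17 m³ in container 9; 13 m³ remain.
Put 13 m³ in container 9; 0 m³ remain.
Put 12 m³ in container 10; 18 m³ remain.
Put 10 m³ in container 8; 1 m³ remain.
Put 9 m³ in container 7; 0 m³ remain.
Put 9 m³ in container 10; 9 m³ remain.
Put 7 m³ in container 5; 0 m³ remain.
Put 5 m³ in container 3; 1 m³ remain.
Put 2 m³ in container 2; 1 m³ remain.
Final containers: [29] [27,2] [24,5] [24] [23,7] [23] [21,9] [19,10] [17,13] [12,9].

10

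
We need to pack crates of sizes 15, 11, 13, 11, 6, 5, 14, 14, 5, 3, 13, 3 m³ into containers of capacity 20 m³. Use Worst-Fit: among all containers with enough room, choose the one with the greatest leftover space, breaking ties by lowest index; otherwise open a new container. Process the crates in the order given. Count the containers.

7 containers

container 1: place 15 m³, 5 m³ left
container 2: place 11 m³, 9 m³ left
container 3: place 13 m³, 7 m³ left
container 4: place 11 m³, 9 m³ left
container 2: place 6 m³, 3 m³ left
container 4: place 5 m³, 4 m³ left
container 5: place 14 m³, 6 m³ left
container 6: place 14 m³, 6 m³ left
container 3: place 5 m³, 2 m³ left
container 5: place 3 m³, 3 m³ left
container 7: place 13 m³, 7 m³ left
container 7: place 3 m³, 4 m³ left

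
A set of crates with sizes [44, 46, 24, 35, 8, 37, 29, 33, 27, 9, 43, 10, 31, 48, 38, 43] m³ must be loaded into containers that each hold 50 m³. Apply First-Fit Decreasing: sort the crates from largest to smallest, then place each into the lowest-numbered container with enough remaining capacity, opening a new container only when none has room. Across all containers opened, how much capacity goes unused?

Sorted descending: 48, 46, 44, 43, 43, 38, 37, 35, 33, 31, 29, 27, 24, 10, 9, 8.
container 1: place 48 m³, 2 m³ left
container 2: place 46 m³, 4 m³ left
container 3: place 44 m³, 6 m³ left
container 4: place 43 m³, 7 m³ left
container 5: place 43 m³, 7 m³ left
container 6: place 38 m³, 12 m³ left
container 7: place 37 m³, 13 m³ left
container 8: place 35 m³, 15 m³ left
container 9: place 33 m³, 17 m³ left
container 10: place 31 m³, 19 m³ left
container 11: place 29 m³, 21 m³ left
container 12: place 27 m³, 23 m³ left
container 13: place 24 m³, 26 m³ left
container 6: place 10 m³, 2 m³ left
container 7: place 9 m³, 4 m³ left
container 8: place 8 m³, 7 m³ left
13 containers × 50 m³ = 650 m³; used 505 m³; unused 145 m³.

145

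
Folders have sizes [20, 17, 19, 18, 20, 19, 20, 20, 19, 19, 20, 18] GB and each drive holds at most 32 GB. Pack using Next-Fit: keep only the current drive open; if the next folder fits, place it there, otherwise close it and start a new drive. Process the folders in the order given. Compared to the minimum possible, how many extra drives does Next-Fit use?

Next-Fit: [20] [17] [19] [18] [20] [19] [20] [20] [19] [19] [20] [18] → 12 drives.
12 folders exceed 16 GB (half the capacity), and no two of those can share a drive, so at least 12 drives are needed.
So 12 is already optimal.

0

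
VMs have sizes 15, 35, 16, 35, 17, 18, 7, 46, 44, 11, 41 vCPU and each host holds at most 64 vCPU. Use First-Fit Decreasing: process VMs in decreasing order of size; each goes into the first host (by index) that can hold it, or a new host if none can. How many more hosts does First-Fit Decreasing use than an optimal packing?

First-Fit Decreasing: [46,18] [44,17] [41,16,7] [35,15,11] [35] → 5 hosts.
Total size 285 vCPU; any packing needs at least ⌈285/64⌉ = 5 hosts.
So 5 is already optimal.

0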